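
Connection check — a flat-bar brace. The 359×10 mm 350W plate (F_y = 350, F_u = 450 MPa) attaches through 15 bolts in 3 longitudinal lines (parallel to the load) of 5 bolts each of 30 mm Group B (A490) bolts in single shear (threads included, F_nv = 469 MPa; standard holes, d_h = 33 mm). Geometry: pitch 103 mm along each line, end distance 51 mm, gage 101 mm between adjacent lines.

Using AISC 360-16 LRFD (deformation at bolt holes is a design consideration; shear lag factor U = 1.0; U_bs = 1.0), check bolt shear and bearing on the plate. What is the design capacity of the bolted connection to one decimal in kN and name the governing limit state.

Bolt shear: A_b = π(30)²/4 = 706.86 mm². φR_n = 0.75 × 469 × 706.86 × 15 × 1 = 3729.6 kN.
Bearing (10 mm plate, F_u = 450 MPa): end bolts L_c = 51 − 33/2 = 34.5, R_n = min(1.2×34.5×10×450, 2.4×30×10×450) = 186.3 kN/bolt; interior L_c = 103 − 33 = 70, R_n = 324 kN/bolt. φR_n = 0.75 × (3×186.3 + 12×324) = 3335.2 kN.
Governing: min(3729.6, 3335.2) = 3335.2 kN → bearing.

3335.2 kN (bearing governs)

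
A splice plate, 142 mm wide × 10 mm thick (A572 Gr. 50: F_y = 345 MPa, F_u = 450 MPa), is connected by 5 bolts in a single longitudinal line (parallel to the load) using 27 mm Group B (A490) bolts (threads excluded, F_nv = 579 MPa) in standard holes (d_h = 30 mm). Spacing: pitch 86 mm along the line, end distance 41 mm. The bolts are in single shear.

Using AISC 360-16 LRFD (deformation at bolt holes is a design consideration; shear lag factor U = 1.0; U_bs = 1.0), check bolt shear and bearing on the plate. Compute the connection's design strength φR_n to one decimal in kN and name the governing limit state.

980.1 kN (bearing governs)

Bolt shear: A_b = π(27)²/4 = 572.56 mm². φR_n = 0.75 × 579 × 572.56 × 5 × 1 = 1243.2 kN.
Bearing (10 mm plate, F_u = 450 MPa): end bolts L_c = 41 − 30/2 = 26, R_n = min(1.2×26×10×450, 2.4×27×10×450) = 140.4 kN/bolt; interior L_c = 86 − 30 = 56, R_n = 291.6 kN/bolt. φR_n = 0.75 × (1×140.4 + 4×291.6) = 980.1 kN.
Governing: min(1243.2, 980.1) = 980.1 kN → bearing.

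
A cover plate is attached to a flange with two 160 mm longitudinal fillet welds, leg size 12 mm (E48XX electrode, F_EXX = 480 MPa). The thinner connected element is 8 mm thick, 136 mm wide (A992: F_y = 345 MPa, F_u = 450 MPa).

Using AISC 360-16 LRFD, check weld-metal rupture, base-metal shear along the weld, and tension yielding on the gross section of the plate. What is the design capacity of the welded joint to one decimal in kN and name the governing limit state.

337.8 kN (gross-section yield governs)

Weld metal: throat = 0.707×12 = 8.484 mm, L = 2×160 = 320 mm. φR_n = 0.75 × 0.6 × 480 × 8.484 × 320 = 586.4 kN.
Base metal shear (8 mm plate): yield φR_n = 1.0×0.6×345×8×320 = 529.9 kN; rupture φR_n = 0.75×0.6×450×8×320 = 518.4 kN; take 518.4 kN (rupture).
Tension yield (gross): A_g = 136×8 = 1088 mm². φR_n = 0.90 × 345 × 1088 = 337.8 kN.
Governing: min(586.4, 518.4, 337.8) = 337.8 kN → gross-section yield.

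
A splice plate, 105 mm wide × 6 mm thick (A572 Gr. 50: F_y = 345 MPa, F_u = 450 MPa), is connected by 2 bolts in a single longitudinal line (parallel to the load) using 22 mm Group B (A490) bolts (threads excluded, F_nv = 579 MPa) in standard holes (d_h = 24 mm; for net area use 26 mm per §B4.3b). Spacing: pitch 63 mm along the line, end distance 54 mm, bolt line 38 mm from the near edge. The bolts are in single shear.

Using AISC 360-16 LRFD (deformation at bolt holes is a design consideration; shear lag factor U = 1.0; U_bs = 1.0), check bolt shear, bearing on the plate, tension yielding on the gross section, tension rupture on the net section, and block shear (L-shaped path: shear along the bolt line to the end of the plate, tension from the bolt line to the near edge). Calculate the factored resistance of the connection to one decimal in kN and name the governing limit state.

145.4 kN (block shear governs)

Bolt shear: A_b = π(22)²/4 = 380.13 mm². φR_n = 0.75 × 579 × 380.13 × 2 × 1 = 330.1 kN.
Bearing (6 mm plate, F_u = 450 MPa): end bolts L_c = 54 − 24/2 = 42, R_n = min(1.2×42×6×450, 2.4×22×6×450) = 136.08 kN/bolt; interior L_c = 63 − 24 = 39, R_n = 126.36 kN/bolt. φR_n = 0.75 × (1×136.08 + 1×126.36) = 196.8 kN.
Tension yield (gross): A_g = 105×6 = 630 mm². φR_n = 0.90 × 345 × 630 = 195.6 kN.
Tension rupture (net): A_n = (105 − 1×26)×6 = 474 mm² (U = 1.0, A_e = A_n). φR_n = 0.75 × 450 × 474 = 160.0 kN.
Block shear: shear path 1×[54+1×63] = 1×117 mm, A_gv = 702, A_nv = 1×(117 − 1.5×26)×6 = 468 mm²; tension to near edge: (38 − 0.5×26)×6 = 150 mm². R_n = min(0.6×450×468, 0.6×345×702) + 1.0×450×150 = min(126.36, 145.31) + 67.5 = 193.86 kN. φR_n = 0.75 × 193.86 = 145.4 kN.
Governing: min(330.1, 196.8, 195.6, 160.0, 145.4) = 145.4 kN → block shear.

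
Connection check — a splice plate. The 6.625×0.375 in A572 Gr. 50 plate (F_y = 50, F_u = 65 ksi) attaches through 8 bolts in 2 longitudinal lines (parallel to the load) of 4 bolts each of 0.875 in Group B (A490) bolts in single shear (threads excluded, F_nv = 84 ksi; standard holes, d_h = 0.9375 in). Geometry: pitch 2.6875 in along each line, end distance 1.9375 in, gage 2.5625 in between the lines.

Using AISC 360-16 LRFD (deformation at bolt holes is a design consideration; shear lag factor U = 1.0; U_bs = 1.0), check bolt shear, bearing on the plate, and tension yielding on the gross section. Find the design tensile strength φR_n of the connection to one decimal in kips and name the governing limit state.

Bolt shear: A_b = π(0.875)²/4 = 0.60132 in². φR_n = 0.75 × 84 × 0.60132 × 8 × 1 = 303.1 kips.
Bearing (0.375 in plate, F_u = 65 ksi): end bolts L_c = 1.9375 − 0.9375/2 = 1.46875, R_n = min(1.2×1.46875×0.375×65, 2.4×0.875×0.375×65) = 42.961 kips/bolt; interior L_c = 2.6875 − 0.9375 = 1.75, R_n = 51.188 kips/bolt. φR_n = 0.75 × (2×42.961 + 6×51.188) = 294.8 kips.
Tension yield (gross): A_g = 6.625×0.375 = 2.4844 in². φR_n = 0.90 × 50 × 2.4844 = 111.8 kips.
Governing: min(303.1, 294.8, 111.8) = 111.8 kips → gross-section yield.

111.8 kips (gross-section yield governs)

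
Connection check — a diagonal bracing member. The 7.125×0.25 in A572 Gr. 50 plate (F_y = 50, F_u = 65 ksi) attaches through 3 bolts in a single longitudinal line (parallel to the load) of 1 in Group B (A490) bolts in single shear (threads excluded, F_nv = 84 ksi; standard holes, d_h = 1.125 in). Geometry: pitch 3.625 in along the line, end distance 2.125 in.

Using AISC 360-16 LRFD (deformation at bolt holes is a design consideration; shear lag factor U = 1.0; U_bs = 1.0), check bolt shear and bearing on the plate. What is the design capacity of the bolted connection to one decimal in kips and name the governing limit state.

81.4 kips (bearing governs)

Bolt shear: A_b = π(1)²/4 = 0.7854 in². φR_n = 0.75 × 84 × 0.7854 × 3 × 1 = 148.4 kips.
Bearing (0.25 in plate, F_u = 65 ksi): end bolts L_c = 2.125 − 1.125/2 = 1.5625, R_n = min(1.2×1.5625×0.25×65, 2.4×1×0.25×65) = 30.469 kips/bolt; interior L_c = 3.625 − 1.125 = 2.5, R_n = 39 kips/bolt. φR_n = 0.75 × (1×30.469 + 2×39) = 81.4 kips.
Governing: min(148.4, 81.4) = 81.4 kips → bearing.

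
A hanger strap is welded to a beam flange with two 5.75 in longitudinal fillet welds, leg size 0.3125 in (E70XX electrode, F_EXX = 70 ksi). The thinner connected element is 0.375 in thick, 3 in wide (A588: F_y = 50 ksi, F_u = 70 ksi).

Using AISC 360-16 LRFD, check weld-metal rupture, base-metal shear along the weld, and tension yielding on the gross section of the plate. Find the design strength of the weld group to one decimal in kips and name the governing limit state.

Weld metal: throat = 0.707×0.3125 = 0.22094 in, L = 2×5.75 = 11.5 in. φR_n = 0.75 × 0.6 × 70 × 0.22094 × 11.5 = 80.0 kips.
Base metal shear (0.375 in plate): yield φR_n = 1.0×0.6×50×0.375×11.5 = 129.4 kips; rupture φR_n = 0.75×0.6×70×0.375×11.5 = 135.8 kips; take 129.4 kips (yield).
Tension yield (gross): A_g = 3×0.375 = 1.125 in². φR_n = 0.90 × 50 × 1.125 = 50.6 kips.
Governing: min(80.0, 129.4, 50.6) = 50.6 kips → gross-section yield.

50.6 kips (gross-section yield governs)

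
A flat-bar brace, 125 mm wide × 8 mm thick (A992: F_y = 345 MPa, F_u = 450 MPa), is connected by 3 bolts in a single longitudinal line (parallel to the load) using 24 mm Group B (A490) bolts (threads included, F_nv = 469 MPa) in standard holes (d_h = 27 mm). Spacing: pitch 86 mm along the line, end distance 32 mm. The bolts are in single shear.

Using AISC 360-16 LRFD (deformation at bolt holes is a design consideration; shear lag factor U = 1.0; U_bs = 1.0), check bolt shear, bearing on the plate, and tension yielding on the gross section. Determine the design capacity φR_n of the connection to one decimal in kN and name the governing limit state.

Bolt shear: A_b = π(24)²/4 = 452.39 mm². φR_n = 0.75 × 469 × 452.39 × 3 × 1 = 477.4 kN.
Bearing (8 mm plate, F_u = 450 MPa): end bolts L_c = 32 − 27/2 = 18.5, R_n = min(1.2×18.5×8×450, 2.4×24×8×450) = 79.92 kN/bolt; interior L_c = 86 − 27 = 59, R_n = 207.36 kN/bolt. φR_n = 0.75 × (1×79.92 + 2×207.36) = 371.0 kN.
Tension yield (gross): A_g = 125×8 = 1000 mm². φR_n = 0.90 × 345 × 1000 = 310.5 kN.
Governing: min(477.4, 371.0, 310.5) = 310.5 kN → gross-section yield.

310.5 kN (gross-section yield governs)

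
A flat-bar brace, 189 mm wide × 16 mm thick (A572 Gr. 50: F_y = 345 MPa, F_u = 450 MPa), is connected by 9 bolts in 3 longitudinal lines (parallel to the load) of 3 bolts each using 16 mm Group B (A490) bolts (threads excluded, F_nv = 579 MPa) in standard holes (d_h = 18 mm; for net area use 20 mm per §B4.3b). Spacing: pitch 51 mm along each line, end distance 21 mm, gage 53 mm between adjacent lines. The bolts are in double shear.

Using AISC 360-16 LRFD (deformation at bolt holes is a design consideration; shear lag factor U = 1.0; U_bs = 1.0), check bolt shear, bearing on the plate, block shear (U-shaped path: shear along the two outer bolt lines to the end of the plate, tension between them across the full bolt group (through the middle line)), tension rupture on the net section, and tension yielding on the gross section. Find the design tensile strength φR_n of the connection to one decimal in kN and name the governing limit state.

696.6 kN (net-section rupture governs)

Bolt shear: A_b = π(16)²/4 = 201.06 mm². φR_n = 0.75 × 579 × 201.06 × 9 × 2 = 1571.6 kN.
Bearing (16 mm plate, F_u = 450 MPa): end bolts L_c = 21 − 18/2 = 12, R_n = min(1.2×12×16×450, 2.4×16×16×450) = 103.68 kN/bolt; interior L_c = 51 − 18 = 33, R_n = 276.48 kN/bolt. φR_n = 0.75 × (3×103.68 + 6×276.48) = 1477.4 kN.
Block shear: shear path 2×[21+2×51] = 2×123 mm, A_gv = 3936, A_nv = 2×(123 − 2.5×20)×16 = 2336 mm²; tension across gage: (106 − 2×20)×16 = 1056 mm². R_n = min(0.6×450×2336, 0.6×345×3936) + 1.0×450×1056 = min(630.72, 814.75) + 475.2 = 1105.9 kN. φR_n = 0.75 × 1105.9 = 829.4 kN.
Tension rupture (net): A_n = (189 − 3×20)×16 = 2064 mm² (U = 1.0, A_e = A_n). φR_n = 0.75 × 450 × 2064 = 696.6 kN.
Tension yield (gross): A_g = 189×16 = 3024 mm². φR_n = 0.90 × 345 × 3024 = 939.0 kN.
Governing: min(1571.6, 1477.4, 829.4, 696.6, 939.0) = 696.6 kN → net-section rupture.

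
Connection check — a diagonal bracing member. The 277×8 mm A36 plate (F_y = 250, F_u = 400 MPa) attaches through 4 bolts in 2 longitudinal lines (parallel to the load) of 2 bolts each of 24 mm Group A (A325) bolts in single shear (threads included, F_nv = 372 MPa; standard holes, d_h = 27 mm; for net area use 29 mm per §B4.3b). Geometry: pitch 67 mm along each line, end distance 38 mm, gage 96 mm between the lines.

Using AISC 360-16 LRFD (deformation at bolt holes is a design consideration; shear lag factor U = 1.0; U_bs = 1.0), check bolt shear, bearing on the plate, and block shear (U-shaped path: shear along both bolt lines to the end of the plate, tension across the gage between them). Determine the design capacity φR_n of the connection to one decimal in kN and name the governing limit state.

337.9 kN (block shear governs)

Bolt shear: A_b = π(24)²/4 = 452.39 mm². φR_n = 0.75 × 372 × 452.39 × 4 × 1 = 504.9 kN.
Bearing (8 mm plate, F_u = 400 MPa): end bolts L_c = 38 − 27/2 = 24.5, R_n = min(1.2×24.5×8×400, 2.4×24×8×400) = 94.08 kN/bolt; interior L_c = 67 − 27 = 40, R_n = 153.6 kN/bolt. φR_n = 0.75 × (2×94.08 + 2×153.6) = 371.5 kN.
Block shear: shear path 2×[38+1×67] = 2×105 mm, A_gv = 1680, A_nv = 2×(105 − 1.5×29)×8 = 984 mm²; tension across gage: (96 − 1×29)×8 = 536 mm². R_n = min(0.6×400×984, 0.6×250×1680) + 1.0×400×536 = min(236.16, 252) + 214.4 = 450.56 kN. φR_n = 0.75 × 450.56 = 337.9 kN.
Governing: min(504.9, 371.5, 337.9) = 337.9 kN → block shear.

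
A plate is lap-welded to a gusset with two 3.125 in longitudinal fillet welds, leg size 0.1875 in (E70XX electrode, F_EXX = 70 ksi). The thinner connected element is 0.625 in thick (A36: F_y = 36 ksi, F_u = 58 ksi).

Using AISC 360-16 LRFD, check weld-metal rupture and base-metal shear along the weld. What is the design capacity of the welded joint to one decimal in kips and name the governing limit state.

26.1 kips (weld metal governs)

Weld metal: throat = 0.707×0.1875 = 0.13256 in, L = 2×3.125 = 6.25 in. φR_n = 0.75 × 0.6 × 70 × 0.13256 × 6.25 = 26.1 kips.
Base metal shear (0.625 in plate): yield φR_n = 1.0×0.6×36×0.625×6.25 = 84.4 kips; rupture φR_n = 0.75×0.6×58×0.625×6.25 = 102.0 kips; take 84.4 kips (yield).
Governing: min(26.1, 84.4) = 26.1 kips → weld metal.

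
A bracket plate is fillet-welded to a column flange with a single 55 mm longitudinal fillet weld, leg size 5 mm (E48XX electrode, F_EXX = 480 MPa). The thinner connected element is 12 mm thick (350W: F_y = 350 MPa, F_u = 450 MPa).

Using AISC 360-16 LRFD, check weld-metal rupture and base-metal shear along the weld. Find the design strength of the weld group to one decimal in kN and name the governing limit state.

42.0 kN (weld metal governs)

Weld metal: throat = 0.707×5 = 3.535 mm, L = 55 mm. φR_n = 0.75 × 0.6 × 480 × 3.535 × 55 = 42.0 kN.
Base metal shear (12 mm plate): yield φR_n = 1.0×0.6×350×12×55 = 138.6 kN; rupture φR_n = 0.75×0.6×450×12×55 = 133.7 kN; take 133.7 kN (rupture).
Governing: min(42.0, 133.7) = 42.0 kN → weld metal.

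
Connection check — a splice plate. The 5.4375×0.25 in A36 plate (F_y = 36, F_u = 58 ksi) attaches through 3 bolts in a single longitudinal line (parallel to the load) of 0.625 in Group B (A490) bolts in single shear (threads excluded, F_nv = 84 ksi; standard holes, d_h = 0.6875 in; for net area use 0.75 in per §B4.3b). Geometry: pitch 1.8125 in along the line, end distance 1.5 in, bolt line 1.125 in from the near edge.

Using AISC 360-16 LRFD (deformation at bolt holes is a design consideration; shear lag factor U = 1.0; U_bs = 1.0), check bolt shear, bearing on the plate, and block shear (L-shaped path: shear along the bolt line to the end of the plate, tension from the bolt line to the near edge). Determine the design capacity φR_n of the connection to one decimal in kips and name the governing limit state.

Bolt shear: A_b = π(0.625)²/4 = 0.3068 in². φR_n = 0.75 × 84 × 0.3068 × 3 × 1 = 58.0 kips.
Bearing (0.25 in plate, F_u = 58 ksi): end bolts L_c = 1.5 − 0.6875/2 = 1.15625, R_n = min(1.2×1.15625×0.25×58, 2.4×0.625×0.25×58) = 20.119 kips/bolt; interior L_c = 1.8125 − 0.6875 = 1.125, R_n = 19.575 kips/bolt. φR_n = 0.75 × (1×20.119 + 2×19.575) = 44.5 kips.
Block shear: shear path 1×[1.5+2×1.8125] = 1×5.125 in, A_gv = 1.2813, A_nv = 1×(5.125 − 2.5×0.75)×0.25 = 0.8125 in²; tension to near edge: (1.125 − 0.5×0.75)×0.25 = 0.1875 in². R_n = min(0.6×58×0.8125, 0.6×36×1.2813) + 1.0×58×0.1875 = min(28.275, 27.676) + 10.875 = 38.551 kips. φR_n = 0.75 × 38.551 = 28.9 kips.
Governing: min(58.0, 44.5, 28.9) = 28.9 kips → block shear.

28.9 kips (block shear governs)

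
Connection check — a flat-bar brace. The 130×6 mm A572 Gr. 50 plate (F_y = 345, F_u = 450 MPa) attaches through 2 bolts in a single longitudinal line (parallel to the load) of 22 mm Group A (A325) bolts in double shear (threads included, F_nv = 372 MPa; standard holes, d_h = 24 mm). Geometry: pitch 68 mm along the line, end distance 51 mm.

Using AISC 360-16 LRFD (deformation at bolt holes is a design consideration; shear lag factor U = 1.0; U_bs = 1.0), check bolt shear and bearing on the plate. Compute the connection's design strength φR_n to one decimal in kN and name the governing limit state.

201.7 kN (bearing governs)

Bolt shear: A_b = π(22)²/4 = 380.13 mm². φR_n = 0.75 × 372 × 380.13 × 2 × 2 = 424.2 kN.
Bearing (6 mm plate, F_u = 450 MPa): end bolts L_c = 51 − 24/2 = 39, R_n = min(1.2×39×6×450, 2.4×22×6×450) = 126.36 kN/bolt; interior L_c = 68 − 24 = 44, R_n = 142.56 kN/bolt. φR_n = 0.75 × (1×126.36 + 1×142.56) = 201.7 kN.
Governing: min(424.2, 201.7) = 201.7 kN → bearing.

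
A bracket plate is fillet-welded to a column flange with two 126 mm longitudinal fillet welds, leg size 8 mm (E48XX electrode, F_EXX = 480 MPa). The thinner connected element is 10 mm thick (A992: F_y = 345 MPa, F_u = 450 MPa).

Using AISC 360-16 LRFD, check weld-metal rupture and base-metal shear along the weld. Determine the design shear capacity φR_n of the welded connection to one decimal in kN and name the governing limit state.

Weld metal: throat = 0.707×8 = 5.656 mm, L = 2×126 = 252 mm. φR_n = 0.75 × 0.6 × 480 × 5.656 × 252 = 307.9 kN.
Base metal shear (10 mm plate): yield φR_n = 1.0×0.6×345×10×252 = 521.6 kN; rupture φR_n = 0.75×0.6×450×10×252 = 510.3 kN; take 510.3 kN (rupture).
Governing: min(307.9, 510.3) = 307.9 kN → weld metal.

307.9 kN (weld metal governs)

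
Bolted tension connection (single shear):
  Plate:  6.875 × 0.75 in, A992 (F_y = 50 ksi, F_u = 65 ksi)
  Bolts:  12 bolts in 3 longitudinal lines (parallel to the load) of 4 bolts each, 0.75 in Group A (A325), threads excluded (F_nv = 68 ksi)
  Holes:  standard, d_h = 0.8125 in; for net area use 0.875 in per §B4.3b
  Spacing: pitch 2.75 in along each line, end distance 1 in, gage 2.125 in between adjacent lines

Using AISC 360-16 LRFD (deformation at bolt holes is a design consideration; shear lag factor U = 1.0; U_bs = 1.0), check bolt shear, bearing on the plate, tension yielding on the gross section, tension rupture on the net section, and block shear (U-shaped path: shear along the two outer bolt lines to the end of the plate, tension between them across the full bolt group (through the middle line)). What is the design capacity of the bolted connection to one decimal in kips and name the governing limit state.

155.4 kips (net-section rupture governs)

Bolt shear: A_b = π(0.75)²/4 = 0.44179 in². φR_n = 0.75 × 68 × 0.44179 × 12 × 1 = 270.4 kips.
Bearing (0.75 in plate, F_u = 65 ksi): end bolts L_c = 1 − 0.8125/2 = 0.59375, R_n = min(1.2×0.59375×0.75×65, 2.4×0.75×0.75×65) = 34.734 kips/bolt; interior L_c = 2.75 − 0.8125 = 1.9375, R_n = 87.75 kips/bolt. φR_n = 0.75 × (3×34.734 + 9×87.75) = 670.5 kips.
Tension yield (gross): A_g = 6.875×0.75 = 5.1563 in². φR_n = 0.90 × 50 × 5.1563 = 232.0 kips.
Tension rupture (net): A_n = (6.875 − 3×0.875)×0.75 = 3.1875 in² (U = 1.0, A_e = A_n). φR_n = 0.75 × 65 × 3.1875 = 155.4 kips.
Block shear: shear path 2×[1+3×2.75] = 2×9.25 in, A_gv = 13.875, A_nv = 2×(9.25 − 3.5×0.875)×0.75 = 9.2813 in²; tension across gage: (4.25 − 2×0.875)×0.75 = 1.875 in². R_n = min(0.6×65×9.2813, 0.6×50×13.875) + 1.0×65×1.875 = min(361.97, 416.25) + 121.88 = 483.85 kips. φR_n = 0.75 × 483.85 = 362.9 kips.
Governing: min(270.4, 670.5, 232.0, 155.4, 362.9) = 155.4 kips → net-section rupture.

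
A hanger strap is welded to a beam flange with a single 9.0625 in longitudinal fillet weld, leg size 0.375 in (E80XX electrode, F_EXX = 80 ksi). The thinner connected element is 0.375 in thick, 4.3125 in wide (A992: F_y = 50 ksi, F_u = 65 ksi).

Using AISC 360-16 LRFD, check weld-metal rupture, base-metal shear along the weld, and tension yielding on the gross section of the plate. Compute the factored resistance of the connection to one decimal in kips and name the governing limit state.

Weld metal: throat = 0.707×0.375 = 0.26513 in, L = 9.0625 in. φR_n = 0.75 × 0.6 × 80 × 0.26513 × 9.0625 = 86.5 kips.
Base metal shear (0.375 in plate): yield φR_n = 1.0×0.6×50×0.375×9.0625 = 102.0 kips; rupture φR_n = 0.75×0.6×65×0.375×9.0625 = 99.4 kips; take 99.4 kips (rupture).
Tension yield (gross): A_g = 4.3125×0.375 = 1.6172 in². φR_n = 0.90 × 50 × 1.6172 = 72.8 kips.
Governing: min(86.5, 99.4, 72.8) = 72.8 kips → gross-section yield.

72.8 kips (gross-section yield governs)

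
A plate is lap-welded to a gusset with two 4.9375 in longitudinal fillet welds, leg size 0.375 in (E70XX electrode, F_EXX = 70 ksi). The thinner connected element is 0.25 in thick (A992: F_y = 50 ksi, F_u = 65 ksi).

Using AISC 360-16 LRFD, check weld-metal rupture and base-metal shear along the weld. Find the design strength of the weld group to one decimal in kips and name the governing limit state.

72.2 kips (base-metal shear governs)

Weld metal: throat = 0.707×0.375 = 0.26513 in, L = 2×4.9375 = 9.875 in. φR_n = 0.75 × 0.6 × 70 × 0.26513 × 9.875 = 82.5 kips.
Base metal shear (0.25 in plate): yield φR_n = 1.0×0.6×50×0.25×9.875 = 74.1 kips; rupture φR_n = 0.75×0.6×65×0.25×9.875 = 72.2 kips; take 72.2 kips (rupture).
Governing: min(82.5, 72.2) = 72.2 kips → base-metal shear.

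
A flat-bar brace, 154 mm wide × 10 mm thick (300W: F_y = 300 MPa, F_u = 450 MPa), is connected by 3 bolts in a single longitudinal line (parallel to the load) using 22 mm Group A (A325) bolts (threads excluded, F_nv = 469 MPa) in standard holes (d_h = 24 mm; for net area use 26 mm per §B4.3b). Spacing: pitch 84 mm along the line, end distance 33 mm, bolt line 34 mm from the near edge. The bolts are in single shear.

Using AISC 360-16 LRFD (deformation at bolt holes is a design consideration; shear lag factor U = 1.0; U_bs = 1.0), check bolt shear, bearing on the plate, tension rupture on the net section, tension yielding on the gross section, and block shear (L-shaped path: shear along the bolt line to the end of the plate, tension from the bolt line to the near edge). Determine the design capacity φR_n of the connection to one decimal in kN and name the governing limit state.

Bolt shear: A_b = π(22)²/4 = 380.13 mm². φR_n = 0.75 × 469 × 380.13 × 3 × 1 = 401.1 kN.
Bearing (10 mm plate, F_u = 450 MPa): end bolts L_c = 33 − 24/2 = 21, R_n = min(1.2×21×10×450, 2.4×22×10×450) = 113.4 kN/bolt; interior L_c = 84 − 24 = 60, R_n = 237.6 kN/bolt. φR_n = 0.75 × (1×113.4 + 2×237.6) = 441.5 kN.
Tension rupture (net): A_n = (154 − 1×26)×10 = 1280 mm² (U = 1.0, A_e = A_n). φR_n = 0.75 × 450 × 1280 = 432.0 kN.
Tension yield (gross): A_g = 154×10 = 1540 mm². φR_n = 0.90 × 300 × 1540 = 415.8 kN.
Block shear: shear path 1×[33+2×84] = 1×201 mm, A_gv = 2010, A_nv = 1×(201 − 2.5×26)×10 = 1360 mm²; tension to near edge: (34 − 0.5×26)×10 = 210 mm². R_n = min(0.6×450×1360, 0.6×300×2010) + 1.0×450×210 = min(367.2, 361.8) + 94.5 = 456.3 kN. φR_n = 0.75 × 456.3 = 342.2 kN.
Governing: min(401.1, 441.5, 432.0, 415.8, 342.2) = 342.2 kN → block shear.

342.2 kN (block shear governs)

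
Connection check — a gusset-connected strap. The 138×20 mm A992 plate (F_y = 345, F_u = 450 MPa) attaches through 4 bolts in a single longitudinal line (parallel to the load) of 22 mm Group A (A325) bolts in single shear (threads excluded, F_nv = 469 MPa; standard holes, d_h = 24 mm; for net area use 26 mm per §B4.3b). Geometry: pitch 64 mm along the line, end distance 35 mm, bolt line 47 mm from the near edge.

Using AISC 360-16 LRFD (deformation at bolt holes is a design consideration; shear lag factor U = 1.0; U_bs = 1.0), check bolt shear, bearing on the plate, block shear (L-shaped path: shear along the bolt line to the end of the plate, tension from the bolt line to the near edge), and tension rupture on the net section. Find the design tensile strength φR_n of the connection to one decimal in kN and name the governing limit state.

534.8 kN (bolt shear governs)

Bolt shear: A_b = π(22)²/4 = 380.13 mm². φR_n = 0.75 × 469 × 380.13 × 4 × 1 = 534.8 kN.
Bearing (20 mm plate, F_u = 450 MPa): end bolts L_c = 35 − 24/2 = 23, R_n = min(1.2×23×20×450, 2.4×22×20×450) = 248.4 kN/bolt; interior L_c = 64 − 24 = 40, R_n = 432 kN/bolt. φR_n = 0.75 × (1×248.4 + 3×432) = 1158.3 kN.
Block shear: shear path 1×[35+3×64] = 1×227 mm, A_gv = 4540, A_nv = 1×(227 − 3.5×26)×20 = 2720 mm²; tension to near edge: (47 − 0.5×26)×20 = 680 mm². R_n = min(0.6×450×2720, 0.6×345×4540) + 1.0×450×680 = min(734.4, 939.78) + 306 = 1040.4 kN. φR_n = 0.75 × 1040.4 = 780.3 kN.
Tension rupture (net): A_n = (138 − 1×26)×20 = 2240 mm² (U = 1.0, A_e = A_n). φR_n = 0.75 × 450 × 2240 = 756.0 kN.
Governing: min(534.8, 1158.3, 780.3, 756.0) = 534.8 kN → bolt shear.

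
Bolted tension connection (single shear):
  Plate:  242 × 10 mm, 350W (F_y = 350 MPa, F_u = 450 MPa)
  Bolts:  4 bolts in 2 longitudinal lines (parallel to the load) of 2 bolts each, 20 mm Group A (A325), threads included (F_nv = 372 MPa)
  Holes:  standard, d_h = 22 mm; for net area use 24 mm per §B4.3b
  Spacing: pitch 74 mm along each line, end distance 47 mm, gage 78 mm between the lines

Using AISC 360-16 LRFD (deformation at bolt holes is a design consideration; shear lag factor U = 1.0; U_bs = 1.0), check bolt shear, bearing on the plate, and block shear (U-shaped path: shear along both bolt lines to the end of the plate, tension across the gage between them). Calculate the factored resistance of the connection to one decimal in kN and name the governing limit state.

Bolt shear: A_b = π(20)²/4 = 314.16 mm². φR_n = 0.75 × 372 × 314.16 × 4 × 1 = 350.6 kN.
Bearing (10 mm plate, F_u = 450 MPa): end bolts L_c = 47 − 22/2 = 36, R_n = min(1.2×36×10×450, 2.4×20×10×450) = 194.4 kN/bolt; interior L_c = 74 − 22 = 52, R_n = 216 kN/bolt. φR_n = 0.75 × (2×194.4 + 2×216) = 615.6 kN.
Block shear: shear path 2×[47+1×74] = 2×121 mm, A_gv = 2420, A_nv = 2×(121 − 1.5×24)×10 = 1700 mm²; tension across gage: (78 − 1×24)×10 = 540 mm². R_n = min(0.6×450×1700, 0.6×350×2420) + 1.0×450×540 = min(459, 508.2) + 243 = 702 kN. φR_n = 0.75 × 702 = 526.5 kN.
Governing: min(350.6, 615.6, 526.5) = 350.6 kN → bolt shear.

350.6 kN (bolt shear governs)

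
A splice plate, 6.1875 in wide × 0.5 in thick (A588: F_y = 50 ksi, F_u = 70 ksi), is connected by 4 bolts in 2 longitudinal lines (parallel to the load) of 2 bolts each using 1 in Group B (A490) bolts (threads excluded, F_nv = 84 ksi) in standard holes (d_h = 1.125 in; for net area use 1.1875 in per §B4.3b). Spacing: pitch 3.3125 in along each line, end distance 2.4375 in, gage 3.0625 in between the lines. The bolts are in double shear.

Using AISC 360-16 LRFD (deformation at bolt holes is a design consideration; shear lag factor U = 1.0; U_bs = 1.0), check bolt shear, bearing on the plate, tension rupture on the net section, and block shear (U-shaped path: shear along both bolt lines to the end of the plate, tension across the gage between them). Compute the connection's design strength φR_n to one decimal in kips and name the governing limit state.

Bolt shear: A_b = π(1)²/4 = 0.7854 in². φR_n = 0.75 × 84 × 0.7854 × 4 × 2 = 395.8 kips.
Bearing (0.5 in plate, F_u = 70 ksi): end bolts L_c = 2.4375 − 1.125/2 = 1.875, R_n = min(1.2×1.875×0.5×70, 2.4×1×0.5×70) = 78.75 kips/bolt; interior L_c = 3.3125 − 1.125 = 2.1875, R_n = 84 kips/bolt. φR_n = 0.75 × (2×78.75 + 2×84) = 244.1 kips.
Tension rupture (net): A_n = (6.1875 − 2×1.1875)×0.5 = 1.9063 in² (U = 1.0, A_e = A_n). φR_n = 0.75 × 70 × 1.9063 = 100.1 kips.
Block shear: shear path 2×[2.4375+1×3.3125] = 2×5.75 in, A_gv = 5.75, A_nv = 2×(5.75 − 1.5×1.1875)×0.5 = 3.9688 in²; tension across gage: (3.0625 − 1×1.1875)×0.5 = 0.9375 in². R_n = min(0.6×70×3.9688, 0.6×50×5.75) + 1.0×70×0.9375 = min(166.69, 172.5) + 65.625 = 232.32 kips. φR_n = 0.75 × 232.32 = 174.2 kips.
Governing: min(395.8, 244.1, 100.1, 174.2) = 100.1 kips → net-section rupture.

100.1 kips (net-section rupture governs)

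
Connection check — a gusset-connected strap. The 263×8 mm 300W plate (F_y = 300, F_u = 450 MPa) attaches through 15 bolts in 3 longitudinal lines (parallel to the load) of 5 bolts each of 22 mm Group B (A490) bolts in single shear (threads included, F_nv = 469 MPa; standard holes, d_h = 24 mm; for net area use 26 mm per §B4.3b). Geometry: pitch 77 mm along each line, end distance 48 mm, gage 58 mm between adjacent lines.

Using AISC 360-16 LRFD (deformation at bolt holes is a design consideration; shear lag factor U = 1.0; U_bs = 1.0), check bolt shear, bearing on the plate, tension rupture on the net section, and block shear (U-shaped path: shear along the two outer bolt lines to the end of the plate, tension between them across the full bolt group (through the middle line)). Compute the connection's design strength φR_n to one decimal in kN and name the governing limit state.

Bolt shear: A_b = π(22)²/4 = 380.13 mm². φR_n = 0.75 × 469 × 380.13 × 15 × 1 = 2005.7 kN.
Bearing (8 mm plate, F_u = 450 MPa): end bolts L_c = 48 − 24/2 = 36, R_n = min(1.2×36×8×450, 2.4×22×8×450) = 155.52 kN/bolt; interior L_c = 77 − 24 = 53, R_n = 190.08 kN/bolt. φR_n = 0.75 × (3×155.52 + 12×190.08) = 2060.6 kN.
Tension rupture (net): A_n = (263 − 3×26)×8 = 1480 mm² (U = 1.0, A_e = A_n). φR_n = 0.75 × 450 × 1480 = 499.5 kN.
Block shear: shear path 2×[48+4×77] = 2×356 mm, A_gv = 5696, A_nv = 2×(356 − 4.5×26)×8 = 3824 mm²; tension across gage: (116 − 2×26)×8 = 512 mm². R_n = min(0.6×450×3824, 0.6×300×5696) + 1.0×450×512 = min(1032.5, 1025.3) + 230.4 = 1255.7 kN. φR_n = 0.75 × 1255.7 = 941.8 kN.
Governing: min(2005.7, 2060.6, 499.5, 941.8) = 499.5 kN → net-section rupture.

499.5 kN (net-section rupture governs)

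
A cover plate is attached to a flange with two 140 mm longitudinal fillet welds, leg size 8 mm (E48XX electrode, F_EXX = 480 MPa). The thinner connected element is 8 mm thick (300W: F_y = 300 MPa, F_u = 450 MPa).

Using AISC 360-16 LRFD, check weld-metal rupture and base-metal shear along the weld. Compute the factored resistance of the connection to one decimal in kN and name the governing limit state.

342.1 kN (weld metal governs)

Weld metal: throat = 0.707×8 = 5.656 mm, L = 2×140 = 280 mm. φR_n = 0.75 × 0.6 × 480 × 5.656 × 280 = 342.1 kN.
Base metal shear (8 mm plate): yield φR_n = 1.0×0.6×300×8×280 = 403.2 kN; rupture φR_n = 0.75×0.6×450×8×280 = 453.6 kN; take 403.2 kN (yield).
Governing: min(342.1, 403.2) = 342.1 kN → weld metal.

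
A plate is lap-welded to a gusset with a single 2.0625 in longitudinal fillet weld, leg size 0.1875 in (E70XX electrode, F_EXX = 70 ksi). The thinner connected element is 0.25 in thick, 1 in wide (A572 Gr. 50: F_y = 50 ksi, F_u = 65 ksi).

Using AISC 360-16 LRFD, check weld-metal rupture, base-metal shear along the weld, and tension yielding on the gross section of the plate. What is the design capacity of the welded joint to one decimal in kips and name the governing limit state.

Weld metal: throat = 0.707×0.1875 = 0.13256 in, L = 2.0625 in. φR_n = 0.75 × 0.6 × 70 × 0.13256 × 2.0625 = 8.6 kips.
Base metal shear (0.25 in plate): yield φR_n = 1.0×0.6×50×0.25×2.0625 = 15.5 kips; rupture φR_n = 0.75×0.6×65×0.25×2.0625 = 15.1 kips; take 15.1 kips (rupture).
Tension yield (gross): A_g = 1×0.25 = 0.25 in². φR_n = 0.90 × 50 × 0.25 = 11.3 kips.
Governing: min(8.6, 15.1, 11.3) = 8.6 kips → weld metal.

8.6 kips (weld metal governs)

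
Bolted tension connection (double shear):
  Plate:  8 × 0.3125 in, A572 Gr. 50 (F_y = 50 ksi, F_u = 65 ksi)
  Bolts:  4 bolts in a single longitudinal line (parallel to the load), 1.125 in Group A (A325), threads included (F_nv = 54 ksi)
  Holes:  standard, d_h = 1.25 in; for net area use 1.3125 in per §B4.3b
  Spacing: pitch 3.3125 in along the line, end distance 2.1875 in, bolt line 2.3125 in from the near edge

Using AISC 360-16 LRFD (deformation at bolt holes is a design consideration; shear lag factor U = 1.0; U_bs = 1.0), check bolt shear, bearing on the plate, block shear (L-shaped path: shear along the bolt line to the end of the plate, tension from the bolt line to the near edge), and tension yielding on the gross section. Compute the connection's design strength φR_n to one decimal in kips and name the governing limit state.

94.1 kips (block shear governs)

Bolt shear: A_b = π(1.125)²/4 = 0.99402 in². φR_n = 0.75 × 54 × 0.99402 × 4 × 2 = 322.1 kips.
Bearing (0.3125 in plate, F_u = 65 ksi): end bolts L_c = 2.1875 − 1.25/2 = 1.5625, R_n = min(1.2×1.5625×0.3125×65, 2.4×1.125×0.3125×65) = 38.086 kips/bolt; interior L_c = 3.3125 − 1.25 = 2.0625, R_n = 50.273 kips/bolt. φR_n = 0.75 × (1×38.086 + 3×50.273) = 141.7 kips.
Block shear: shear path 1×[2.1875+3×3.3125] = 1×12.125 in, A_gv = 3.7891, A_nv = 1×(12.125 − 3.5×1.3125)×0.3125 = 2.3535 in²; tension to near edge: (2.3125 − 0.5×1.3125)×0.3125 = 0.51758 in². R_n = min(0.6×65×2.3535, 0.6×50×3.7891) + 1.0×65×0.51758 = min(91.787, 113.67) + 33.643 = 125.43 kips. φR_n = 0.75 × 125.43 = 94.1 kips.
Tension yield (gross): A_g = 8×0.3125 = 2.5 in². φR_n = 0.90 × 50 × 2.5 = 112.5 kips.
Governing: min(322.1, 141.7, 94.1, 112.5) = 94.1 kips → block shear.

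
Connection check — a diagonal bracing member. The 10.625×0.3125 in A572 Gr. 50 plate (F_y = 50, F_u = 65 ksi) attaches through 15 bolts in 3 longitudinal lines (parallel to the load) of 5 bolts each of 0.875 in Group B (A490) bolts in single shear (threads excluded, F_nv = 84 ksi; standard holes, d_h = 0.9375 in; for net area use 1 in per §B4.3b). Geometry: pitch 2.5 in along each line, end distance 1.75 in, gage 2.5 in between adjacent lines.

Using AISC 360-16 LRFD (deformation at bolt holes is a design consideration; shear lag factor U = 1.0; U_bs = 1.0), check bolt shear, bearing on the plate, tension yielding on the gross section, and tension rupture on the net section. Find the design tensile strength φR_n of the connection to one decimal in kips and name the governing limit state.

116.2 kips (net-section rupture governs)

Bolt shear: A_b = π(0.875)²/4 = 0.60132 in². φR_n = 0.75 × 84 × 0.60132 × 15 × 1 = 568.2 kips.
Bearing (0.3125 in plate, F_u = 65 ksi): end bolts L_c = 1.75 − 0.9375/2 = 1.28125, R_n = min(1.2×1.28125×0.3125×65, 2.4×0.875×0.3125×65) = 31.23 kips/bolt; interior L_c = 2.5 − 0.9375 = 1.5625, R_n = 38.086 kips/bolt. φR_n = 0.75 × (3×31.23 + 12×38.086) = 413.0 kips.
Tension yield (gross): A_g = 10.625×0.3125 = 3.3203 in². φR_n = 0.90 × 50 × 3.3203 = 149.4 kips.
Tension rupture (net): A_n = (10.625 − 3×1)×0.3125 = 2.3828 in² (U = 1.0, A_e = A_n). φR_n = 0.75 × 65 × 2.3828 = 116.2 kips.
Governing: min(568.2, 413.0, 149.4, 116.2) = 116.2 kips → net-section rupture.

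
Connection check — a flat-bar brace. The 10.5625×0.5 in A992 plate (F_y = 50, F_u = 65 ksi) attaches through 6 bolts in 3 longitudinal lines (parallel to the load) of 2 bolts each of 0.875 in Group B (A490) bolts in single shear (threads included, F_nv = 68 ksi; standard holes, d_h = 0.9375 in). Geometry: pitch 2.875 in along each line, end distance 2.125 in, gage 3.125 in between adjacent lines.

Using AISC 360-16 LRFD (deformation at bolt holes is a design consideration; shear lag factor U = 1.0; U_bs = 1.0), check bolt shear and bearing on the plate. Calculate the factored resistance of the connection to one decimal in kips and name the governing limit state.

184.0 kips (bolt shear governs)

Bolt shear: A_b = π(0.875)²/4 = 0.60132 in². φR_n = 0.75 × 68 × 0.60132 × 6 × 1 = 184.0 kips.
Bearing (0.5 in plate, F_u = 65 ksi): end bolts L_c = 2.125 − 0.9375/2 = 1.65625, R_n = min(1.2×1.65625×0.5×65, 2.4×0.875×0.5×65) = 64.594 kips/bolt; interior L_c = 2.875 − 0.9375 = 1.9375, R_n = 68.25 kips/bolt. φR_n = 0.75 × (3×64.594 + 3×68.25) = 298.9 kips.
Governing: min(184.0, 298.9) = 184.0 kips → bolt shear.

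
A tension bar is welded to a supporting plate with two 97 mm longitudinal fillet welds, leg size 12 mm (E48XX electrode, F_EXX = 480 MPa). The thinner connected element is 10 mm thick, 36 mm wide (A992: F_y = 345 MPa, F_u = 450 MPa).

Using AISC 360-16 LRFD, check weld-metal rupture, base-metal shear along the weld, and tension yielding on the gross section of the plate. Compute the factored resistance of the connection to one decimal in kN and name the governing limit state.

Weld metal: throat = 0.707×12 = 8.484 mm, L = 2×97 = 194 mm. φR_n = 0.75 × 0.6 × 480 × 8.484 × 194 = 355.5 kN.
Base metal shear (10 mm plate): yield φR_n = 1.0×0.6×345×10×194 = 401.6 kN; rupture φR_n = 0.75×0.6×450×10×194 = 392.9 kN; take 392.9 kN (rupture).
Tension yield (gross): A_g = 36×10 = 360 mm². φR_n = 0.90 × 345 × 360 = 111.8 kN.
Governing: min(355.5, 392.9, 111.8) = 111.8 kN → gross-section yield.

111.8 kN (gross-section yield governs)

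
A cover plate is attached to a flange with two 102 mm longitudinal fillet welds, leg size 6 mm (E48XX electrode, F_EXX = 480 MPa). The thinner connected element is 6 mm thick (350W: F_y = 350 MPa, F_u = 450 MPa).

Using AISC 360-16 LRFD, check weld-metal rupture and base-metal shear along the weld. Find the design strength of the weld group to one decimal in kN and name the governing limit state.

186.9 kN (weld metal governs)

Weld metal: throat = 0.707×6 = 4.242 mm, L = 2×102 = 204 mm. φR_n = 0.75 × 0.6 × 480 × 4.242 × 204 = 186.9 kN.
Base metal shear (6 mm plate): yield φR_n = 1.0×0.6×350×6×204 = 257.0 kN; rupture φR_n = 0.75×0.6×450×6×204 = 247.9 kN; take 247.9 kN (rupture).
Governing: min(186.9, 247.9) = 186.9 kN → weld metal.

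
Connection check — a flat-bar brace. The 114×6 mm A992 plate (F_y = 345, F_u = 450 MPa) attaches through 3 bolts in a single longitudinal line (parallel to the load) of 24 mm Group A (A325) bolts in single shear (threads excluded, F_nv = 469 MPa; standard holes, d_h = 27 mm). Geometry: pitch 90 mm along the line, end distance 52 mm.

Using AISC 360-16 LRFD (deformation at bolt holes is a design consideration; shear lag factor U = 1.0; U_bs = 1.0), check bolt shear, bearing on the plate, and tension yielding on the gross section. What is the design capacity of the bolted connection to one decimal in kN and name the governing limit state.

Bolt shear: A_b = π(24)²/4 = 452.39 mm². φR_n = 0.75 × 469 × 452.39 × 3 × 1 = 477.4 kN.
Bearing (6 mm plate, F_u = 450 MPa): end bolts L_c = 52 − 27/2 = 38.5, R_n = min(1.2×38.5×6×450, 2.4×24×6×450) = 124.74 kN/bolt; interior L_c = 90 − 27 = 63, R_n = 155.52 kN/bolt. φR_n = 0.75 × (1×124.74 + 2×155.52) = 326.8 kN.
Tension yield (gross): A_g = 114×6 = 684 mm². φR_n = 0.90 × 345 × 684 = 212.4 kN.
Governing: min(477.4, 326.8, 212.4) = 212.4 kN → gross-section yield.

212.4 kN (gross-section yield governs)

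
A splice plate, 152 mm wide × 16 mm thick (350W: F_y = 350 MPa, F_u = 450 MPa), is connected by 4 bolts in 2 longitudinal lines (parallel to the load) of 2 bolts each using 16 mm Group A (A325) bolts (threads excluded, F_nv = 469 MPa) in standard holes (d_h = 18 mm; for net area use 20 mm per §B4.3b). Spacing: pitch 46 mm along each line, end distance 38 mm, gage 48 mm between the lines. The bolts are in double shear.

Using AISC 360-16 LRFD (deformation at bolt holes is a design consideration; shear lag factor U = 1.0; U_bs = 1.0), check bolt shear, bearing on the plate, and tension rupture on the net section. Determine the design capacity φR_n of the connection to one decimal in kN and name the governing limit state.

Bolt shear: A_b = π(16)²/4 = 201.06 mm². φR_n = 0.75 × 469 × 201.06 × 4 × 2 = 565.8 kN.
Bearing (16 mm plate, F_u = 450 MPa): end bolts L_c = 38 − 18/2 = 29, R_n = min(1.2×29×16×450, 2.4×16×16×450) = 250.56 kN/bolt; interior L_c = 46 − 18 = 28, R_n = 241.92 kN/bolt. φR_n = 0.75 × (2×250.56 + 2×241.92) = 738.7 kN.
Tension rupture (net): A_n = (152 − 2×20)×16 = 1792 mm² (U = 1.0, A_e = A_n). φR_n = 0.75 × 450 × 1792 = 604.8 kN.
Governing: min(565.8, 738.7, 604.8) = 565.8 kN → bolt shear.

565.8 kN (bolt shear governs)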